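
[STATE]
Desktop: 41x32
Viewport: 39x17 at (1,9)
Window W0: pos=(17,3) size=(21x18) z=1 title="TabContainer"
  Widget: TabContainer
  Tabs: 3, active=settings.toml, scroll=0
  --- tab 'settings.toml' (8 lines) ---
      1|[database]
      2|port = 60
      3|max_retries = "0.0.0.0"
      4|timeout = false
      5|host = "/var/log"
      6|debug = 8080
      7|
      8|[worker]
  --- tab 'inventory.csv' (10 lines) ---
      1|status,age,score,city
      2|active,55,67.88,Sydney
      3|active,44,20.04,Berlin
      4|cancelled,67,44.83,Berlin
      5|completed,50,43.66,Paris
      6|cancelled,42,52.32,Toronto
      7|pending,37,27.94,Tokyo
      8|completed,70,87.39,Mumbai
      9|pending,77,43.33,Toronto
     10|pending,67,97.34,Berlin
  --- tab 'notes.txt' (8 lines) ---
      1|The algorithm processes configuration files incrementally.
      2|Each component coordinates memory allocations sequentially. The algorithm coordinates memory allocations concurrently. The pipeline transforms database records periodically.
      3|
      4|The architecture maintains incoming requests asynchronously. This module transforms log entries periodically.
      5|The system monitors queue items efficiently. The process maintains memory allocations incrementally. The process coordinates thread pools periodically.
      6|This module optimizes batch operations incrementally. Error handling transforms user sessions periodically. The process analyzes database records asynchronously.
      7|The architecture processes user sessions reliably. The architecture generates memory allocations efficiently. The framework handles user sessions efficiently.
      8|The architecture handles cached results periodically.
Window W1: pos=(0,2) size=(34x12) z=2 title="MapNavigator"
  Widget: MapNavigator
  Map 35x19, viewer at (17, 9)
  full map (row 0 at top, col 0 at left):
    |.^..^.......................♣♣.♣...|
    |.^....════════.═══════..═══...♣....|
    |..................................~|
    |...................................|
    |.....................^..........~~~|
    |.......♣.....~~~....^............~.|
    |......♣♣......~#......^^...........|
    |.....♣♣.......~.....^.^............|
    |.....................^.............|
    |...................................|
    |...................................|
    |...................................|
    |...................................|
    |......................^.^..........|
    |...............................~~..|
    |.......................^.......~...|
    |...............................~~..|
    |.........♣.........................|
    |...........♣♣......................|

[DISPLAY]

................@...............┃   ┃  
................................┃.0.┃  
................................┃   ┃  
................................┃"  ┃  
━━━━━━━━━━━━━━━━━━━━━━━━━━━━━━━━┛   ┃  
                ┃                   ┃  
                ┃[worker]           ┃  
                ┃                   ┃  
                ┃                   ┃  
                ┃                   ┃  
                ┃                   ┃  
                ┗━━━━━━━━━━━━━━━━━━━┛  
                                       
                                       
                                       
                                       
                                       


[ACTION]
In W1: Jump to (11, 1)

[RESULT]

     .^....═════@══.═══════..═══┃   ┃  
     ...........................┃.0.┃  
     ...........................┃   ┃  
     .....................^.....┃"  ┃  
━━━━━━━━━━━━━━━━━━━━━━━━━━━━━━━━┛   ┃  
                ┃                   ┃  
                ┃[worker]           ┃  
                ┃                   ┃  
                ┃                   ┃  
                ┃                   ┃  
                ┃                   ┃  
                ┗━━━━━━━━━━━━━━━━━━━┛  
                                       
                                       
                                       
                                       
                                       


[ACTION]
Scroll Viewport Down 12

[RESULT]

                ┃[worker]           ┃  
                ┃                   ┃  
                ┃                   ┃  
                ┃                   ┃  
                ┃                   ┃  
                ┗━━━━━━━━━━━━━━━━━━━┛  
                                       
                                       
                                       
                                       
                                       
                                       
                                       
                                       
                                       
                                       
                                       


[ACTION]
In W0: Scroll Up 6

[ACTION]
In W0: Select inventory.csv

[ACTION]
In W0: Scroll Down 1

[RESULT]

                ┃pending,77,43.33,To┃  
                ┃pending,67,97.34,Be┃  
                ┃                   ┃  
                ┃                   ┃  
                ┃                   ┃  
                ┗━━━━━━━━━━━━━━━━━━━┛  
                                       
                                       
                                       
                                       
                                       
                                       
                                       
                                       
                                       
                                       
                                       


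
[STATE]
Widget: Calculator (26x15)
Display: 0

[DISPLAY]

                         0
┌───┬───┬───┬───┐         
│ 7 │ 8 │ 9 │ ÷ │         
├───┼───┼───┼───┤         
│ 4 │ 5 │ 6 │ × │         
├───┼───┼───┼───┤         
│ 1 │ 2 │ 3 │ - │         
├───┼───┼───┼───┤         
│ 0 │ . │ = │ + │         
├───┼───┼───┼───┤         
│ C │ MC│ MR│ M+│         
└───┴───┴───┴───┘         
                          
                          
                          


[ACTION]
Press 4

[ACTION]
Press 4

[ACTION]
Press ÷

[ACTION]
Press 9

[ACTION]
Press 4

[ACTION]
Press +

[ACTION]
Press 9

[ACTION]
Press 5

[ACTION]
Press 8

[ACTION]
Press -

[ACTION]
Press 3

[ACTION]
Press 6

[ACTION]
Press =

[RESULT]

               922.4680851
┌───┬───┬───┬───┐         
│ 7 │ 8 │ 9 │ ÷ │         
├───┼───┼───┼───┤         
│ 4 │ 5 │ 6 │ × │         
├───┼───┼───┼───┤         
│ 1 │ 2 │ 3 │ - │         
├───┼───┼───┼───┤         
│ 0 │ . │ = │ + │         
├───┼───┼───┼───┤         
│ C │ MC│ MR│ M+│         
└───┴───┴───┴───┘         
                          
                          
                          


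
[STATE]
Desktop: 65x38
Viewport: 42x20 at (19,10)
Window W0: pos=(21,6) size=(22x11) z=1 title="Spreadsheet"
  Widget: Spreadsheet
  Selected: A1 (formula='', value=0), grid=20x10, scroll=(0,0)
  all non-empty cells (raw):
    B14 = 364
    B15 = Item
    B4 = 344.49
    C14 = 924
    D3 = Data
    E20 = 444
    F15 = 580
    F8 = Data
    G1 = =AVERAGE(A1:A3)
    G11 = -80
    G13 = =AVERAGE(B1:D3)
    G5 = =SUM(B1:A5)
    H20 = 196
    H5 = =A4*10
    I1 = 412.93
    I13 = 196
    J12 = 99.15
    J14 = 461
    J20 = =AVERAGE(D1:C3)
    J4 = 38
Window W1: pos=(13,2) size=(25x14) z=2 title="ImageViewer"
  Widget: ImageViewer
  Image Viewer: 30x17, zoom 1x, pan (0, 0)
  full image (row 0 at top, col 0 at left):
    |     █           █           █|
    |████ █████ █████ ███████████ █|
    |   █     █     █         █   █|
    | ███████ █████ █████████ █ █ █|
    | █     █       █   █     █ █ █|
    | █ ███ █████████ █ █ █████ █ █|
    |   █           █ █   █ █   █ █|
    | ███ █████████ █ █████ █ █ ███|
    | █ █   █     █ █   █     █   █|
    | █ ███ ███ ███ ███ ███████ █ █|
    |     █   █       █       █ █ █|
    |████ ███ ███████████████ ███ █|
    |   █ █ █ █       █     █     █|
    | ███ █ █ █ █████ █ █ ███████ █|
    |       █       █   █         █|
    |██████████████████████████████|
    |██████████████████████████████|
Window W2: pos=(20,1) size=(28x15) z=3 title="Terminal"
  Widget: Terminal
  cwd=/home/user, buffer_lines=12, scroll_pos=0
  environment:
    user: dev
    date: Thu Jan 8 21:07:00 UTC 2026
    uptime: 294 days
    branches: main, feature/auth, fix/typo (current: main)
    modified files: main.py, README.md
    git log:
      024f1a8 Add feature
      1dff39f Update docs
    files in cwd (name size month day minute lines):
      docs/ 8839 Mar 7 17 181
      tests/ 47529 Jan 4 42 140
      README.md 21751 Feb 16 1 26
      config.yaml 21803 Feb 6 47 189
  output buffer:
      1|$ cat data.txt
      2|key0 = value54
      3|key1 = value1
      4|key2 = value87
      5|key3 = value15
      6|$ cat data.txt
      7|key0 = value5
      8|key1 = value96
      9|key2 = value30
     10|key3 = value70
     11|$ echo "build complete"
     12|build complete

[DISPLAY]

█┃key0 = value5             ┃             
 ┃key1 = value96            ┃             
█┃key2 = value30            ┃             
 ┃key3 = value70            ┃             
█┃$ echo "build complete"   ┃             
━┗━━━━━━━━━━━━━━━━━━━━━━━━━━┛             
  ┗━━━━━━━━━━━━━━━━━━━━┛                  
                                          
                                          
                                          
                                          
                                          
                                          
                                          
                                          
                                          
                                          
                                          
                                          
                                          


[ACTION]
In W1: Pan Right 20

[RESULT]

█┃key0 = value5             ┃             
 ┃key1 = value96            ┃             
█┃key2 = value30            ┃             
█┃key3 = value70            ┃             
█┃$ echo "build complete"   ┃             
━┗━━━━━━━━━━━━━━━━━━━━━━━━━━┛             
  ┗━━━━━━━━━━━━━━━━━━━━┛                  
                                          
                                          
                                          
                                          
                                          
                                          
                                          
                                          
                                          
                                          
                                          
                                          
                                          


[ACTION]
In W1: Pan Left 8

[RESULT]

█┃key0 = value5             ┃             
█┃key1 = value96            ┃             
█┃key2 = value30            ┃             
 ┃key3 = value70            ┃             
█┃$ echo "build complete"   ┃             
━┗━━━━━━━━━━━━━━━━━━━━━━━━━━┛             
  ┗━━━━━━━━━━━━━━━━━━━━┛                  
                                          
                                          
                                          
                                          
                                          
                                          
                                          
                                          
                                          
                                          
                                          
                                          
                                          


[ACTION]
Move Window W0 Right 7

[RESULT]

█┃key0 = value5             ┃ ┃           
█┃key1 = value96            ┃-┃           
█┃key2 = value30            ┃0┃           
 ┃key3 = value70            ┃0┃           
█┃$ echo "build complete"   ┃0┃           
━┗━━━━━━━━━━━━━━━━━━━━━━━━━━┛9┃           
         ┗━━━━━━━━━━━━━━━━━━━━┛           
                                          
                                          
                                          
                                          
                                          
                                          
                                          
                                          
                                          
                                          
                                          
                                          
                                          


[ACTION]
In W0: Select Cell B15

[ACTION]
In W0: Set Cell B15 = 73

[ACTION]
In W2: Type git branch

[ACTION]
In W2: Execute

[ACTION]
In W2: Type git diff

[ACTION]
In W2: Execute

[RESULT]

█┃+++ b/main.py             ┃ ┃           
█┃@@ -1,3 +1,4 @@           ┃-┃           
█┃+# updated                ┃0┃           
 ┃ import sys               ┃0┃           
█┃$ █                       ┃0┃           
━┗━━━━━━━━━━━━━━━━━━━━━━━━━━┛9┃           
         ┗━━━━━━━━━━━━━━━━━━━━┛           
                                          
                                          
                                          
                                          
                                          
                                          
                                          
                                          
                                          
                                          
                                          
                                          
                                          


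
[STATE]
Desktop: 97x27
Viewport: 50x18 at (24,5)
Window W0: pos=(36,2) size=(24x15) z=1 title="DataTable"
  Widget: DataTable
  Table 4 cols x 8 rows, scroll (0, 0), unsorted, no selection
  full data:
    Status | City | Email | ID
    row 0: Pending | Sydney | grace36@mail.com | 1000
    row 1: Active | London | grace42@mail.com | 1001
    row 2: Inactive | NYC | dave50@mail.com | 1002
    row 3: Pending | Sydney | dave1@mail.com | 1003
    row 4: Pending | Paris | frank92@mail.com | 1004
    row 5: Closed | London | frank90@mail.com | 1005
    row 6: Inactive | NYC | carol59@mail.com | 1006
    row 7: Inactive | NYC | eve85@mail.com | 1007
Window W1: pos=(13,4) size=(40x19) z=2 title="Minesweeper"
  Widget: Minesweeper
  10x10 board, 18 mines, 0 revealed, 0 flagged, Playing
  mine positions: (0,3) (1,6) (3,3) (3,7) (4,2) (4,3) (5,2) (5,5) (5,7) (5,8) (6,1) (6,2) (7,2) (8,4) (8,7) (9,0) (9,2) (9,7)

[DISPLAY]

er                          ┃Email ┃              
────────────────────────────┨──────┃              
                            ┃grace3┃              
                            ┃grace4┃              
                            ┃dave50┃              
                            ┃dave1@┃              
                            ┃frank9┃              
                            ┃frank9┃              
                            ┃carol5┃              
                            ┃eve85@┃              
                            ┃      ┃              
                            ┃━━━━━━┛              
                            ┃                     
                            ┃                     
                            ┃                     
                            ┃                     
                            ┃                     
━━━━━━━━━━━━━━━━━━━━━━━━━━━━┛                     


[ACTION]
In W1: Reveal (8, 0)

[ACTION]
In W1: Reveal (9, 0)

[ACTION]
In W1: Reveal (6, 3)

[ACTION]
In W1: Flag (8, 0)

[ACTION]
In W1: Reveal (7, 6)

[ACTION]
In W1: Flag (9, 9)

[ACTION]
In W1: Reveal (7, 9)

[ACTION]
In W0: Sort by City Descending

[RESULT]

er                          ┃Email ┃              
────────────────────────────┨──────┃              
                            ┃grace3┃              
                            ┃dave1@┃              
                            ┃frank9┃              
                            ┃dave50┃              
                            ┃carol5┃              
                            ┃eve85@┃              
                            ┃grace4┃              
                            ┃frank9┃              
                            ┃      ┃              
                            ┃━━━━━━┛              
                            ┃                     
                            ┃                     
                            ┃                     
                            ┃                     
                            ┃                     
━━━━━━━━━━━━━━━━━━━━━━━━━━━━┛                     


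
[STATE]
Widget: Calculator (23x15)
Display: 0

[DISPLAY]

                      0
┌───┬───┬───┬───┐      
│ 7 │ 8 │ 9 │ ÷ │      
├───┼───┼───┼───┤      
│ 4 │ 5 │ 6 │ × │      
├───┼───┼───┼───┤      
│ 1 │ 2 │ 3 │ - │      
├───┼───┼───┼───┤      
│ 0 │ . │ = │ + │      
├───┼───┼───┼───┤      
│ C │ MC│ MR│ M+│      
└───┴───┴───┴───┘      
                       
                       
                       


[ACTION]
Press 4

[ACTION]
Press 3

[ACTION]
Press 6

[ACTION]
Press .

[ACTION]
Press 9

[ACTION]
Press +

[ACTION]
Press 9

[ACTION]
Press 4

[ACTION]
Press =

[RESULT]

                  530.9
┌───┬───┬───┬───┐      
│ 7 │ 8 │ 9 │ ÷ │      
├───┼───┼───┼───┤      
│ 4 │ 5 │ 6 │ × │      
├───┼───┼───┼───┤      
│ 1 │ 2 │ 3 │ - │      
├───┼───┼───┼───┤      
│ 0 │ . │ = │ + │      
├───┼───┼───┼───┤      
│ C │ MC│ MR│ M+│      
└───┴───┴───┴───┘      
                       
                       
                       


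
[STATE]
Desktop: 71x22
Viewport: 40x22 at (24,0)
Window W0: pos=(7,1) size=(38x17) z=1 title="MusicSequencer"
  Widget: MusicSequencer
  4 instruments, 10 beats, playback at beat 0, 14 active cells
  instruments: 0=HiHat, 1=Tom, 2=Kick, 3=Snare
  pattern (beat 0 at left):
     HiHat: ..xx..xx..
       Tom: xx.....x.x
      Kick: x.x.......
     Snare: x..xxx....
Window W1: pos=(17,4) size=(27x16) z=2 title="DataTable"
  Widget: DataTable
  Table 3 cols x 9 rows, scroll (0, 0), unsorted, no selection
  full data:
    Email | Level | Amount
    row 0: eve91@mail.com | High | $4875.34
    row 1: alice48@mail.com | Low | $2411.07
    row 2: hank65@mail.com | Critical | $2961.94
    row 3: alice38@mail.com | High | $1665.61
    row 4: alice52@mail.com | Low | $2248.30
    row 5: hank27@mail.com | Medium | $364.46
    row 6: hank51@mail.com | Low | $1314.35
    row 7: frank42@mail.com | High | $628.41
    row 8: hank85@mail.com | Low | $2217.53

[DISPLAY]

                                        
━━━━━━━━━━━━━━━━━━━━┓                   
                    ┃                   
────────────────────┨                   
━━━━━━━━━━━━━━━━━━━┓┃                   
able               ┃┃                   
───────────────────┨┃                   
          │Level   ┃┃                   
──────────┼────────┃┃                   
mail.com  │High    ┃┃                   
8@mail.com│Low     ┃┃                   
@mail.com │Critical┃┃                   
8@mail.com│High    ┃┃                   
2@mail.com│Low     ┃┃                   
@mail.com │Medium  ┃┃                   
@mail.com │Low     ┃┃                   
2@mail.com│High    ┃┃                   
@mail.com │Low     ┃┛                   
                   ┃                    
━━━━━━━━━━━━━━━━━━━┛                    
                                        
                                        


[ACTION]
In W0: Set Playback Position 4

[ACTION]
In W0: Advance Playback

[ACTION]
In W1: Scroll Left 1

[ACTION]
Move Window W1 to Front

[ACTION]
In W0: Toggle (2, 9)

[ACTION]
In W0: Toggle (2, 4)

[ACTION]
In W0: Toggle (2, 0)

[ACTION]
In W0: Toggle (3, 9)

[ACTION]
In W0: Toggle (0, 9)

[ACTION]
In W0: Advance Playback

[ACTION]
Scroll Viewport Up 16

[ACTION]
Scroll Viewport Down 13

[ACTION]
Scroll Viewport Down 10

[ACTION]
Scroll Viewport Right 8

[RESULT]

                                        
━━━━━━━━━━━━━┓                          
             ┃                          
─────────────┨                          
━━━━━━━━━━━━┓┃                          
            ┃┃                          
────────────┨┃                          
   │Level   ┃┃                          
───┼────────┃┃                          
m  │High    ┃┃                          
com│Low     ┃┃                          
om │Critical┃┃                          
com│High    ┃┃                          
com│Low     ┃┃                          
om │Medium  ┃┃                          
om │Low     ┃┃                          
com│High    ┃┃                          
om │Low     ┃┛                          
            ┃                           
━━━━━━━━━━━━┛                           
                                        
                                        


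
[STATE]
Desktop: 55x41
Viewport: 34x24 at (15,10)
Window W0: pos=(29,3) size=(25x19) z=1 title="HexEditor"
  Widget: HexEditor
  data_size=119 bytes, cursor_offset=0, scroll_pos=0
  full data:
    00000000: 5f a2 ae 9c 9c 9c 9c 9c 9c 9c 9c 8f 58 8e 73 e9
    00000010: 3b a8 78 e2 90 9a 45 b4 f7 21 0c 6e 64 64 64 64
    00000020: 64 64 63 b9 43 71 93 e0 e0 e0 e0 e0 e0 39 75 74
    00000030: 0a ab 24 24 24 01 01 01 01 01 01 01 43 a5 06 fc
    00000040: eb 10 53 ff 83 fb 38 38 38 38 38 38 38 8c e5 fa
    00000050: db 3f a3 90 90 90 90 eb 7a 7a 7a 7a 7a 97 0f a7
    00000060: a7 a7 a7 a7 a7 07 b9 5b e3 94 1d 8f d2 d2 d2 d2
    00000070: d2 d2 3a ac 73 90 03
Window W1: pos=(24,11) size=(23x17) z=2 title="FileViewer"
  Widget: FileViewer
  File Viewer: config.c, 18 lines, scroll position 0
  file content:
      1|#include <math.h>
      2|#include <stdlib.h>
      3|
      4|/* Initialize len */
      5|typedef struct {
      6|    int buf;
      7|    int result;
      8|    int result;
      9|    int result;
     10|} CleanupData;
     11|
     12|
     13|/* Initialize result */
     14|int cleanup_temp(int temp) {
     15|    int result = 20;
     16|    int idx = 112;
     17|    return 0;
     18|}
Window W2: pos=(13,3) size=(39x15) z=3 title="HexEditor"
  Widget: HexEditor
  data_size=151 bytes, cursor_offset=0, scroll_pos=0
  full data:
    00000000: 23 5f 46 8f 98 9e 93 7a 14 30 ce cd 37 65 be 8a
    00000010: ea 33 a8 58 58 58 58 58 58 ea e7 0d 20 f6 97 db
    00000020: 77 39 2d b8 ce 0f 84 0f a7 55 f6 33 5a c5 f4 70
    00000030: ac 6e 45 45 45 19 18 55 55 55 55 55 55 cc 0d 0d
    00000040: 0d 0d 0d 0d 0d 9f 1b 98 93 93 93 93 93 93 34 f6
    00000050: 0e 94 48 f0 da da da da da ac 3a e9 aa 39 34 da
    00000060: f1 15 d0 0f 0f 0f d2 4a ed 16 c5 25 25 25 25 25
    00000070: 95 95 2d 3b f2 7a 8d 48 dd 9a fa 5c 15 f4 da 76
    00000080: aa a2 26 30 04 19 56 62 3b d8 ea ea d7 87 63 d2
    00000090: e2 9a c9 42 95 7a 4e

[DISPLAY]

0000040  0d 0d 0d 0d 0d 9f 1b 98  
0000050  0e 94 48 f0 da da da da  
0000060  f1 15 d0 0f 0f 0f d2 4a  
0000070  95 95 2d 3b f2 7a 8d 48  
0000080  aa a2 26 30 04 19 56 62  
0000090  e2 9a c9 42 95 7a 4e     
                                  
━━━━━━━━━━━━━━━━━━━━━━━━━━━━━━━━━━
         ┃typedef struct {    ░┃  
         ┃    int buf;        ░┃  
         ┃    int result;     ░┃  
         ┃    int result;     ░┃━━
         ┃    int result;     ░┃  
         ┃} CleanupData;      ░┃  
         ┃                    ░┃  
         ┃                    ░┃  
         ┃/* Initialize result▼┃  
         ┗━━━━━━━━━━━━━━━━━━━━━┛  
                                  
                                  
                                  
                                  
                                  
                                  


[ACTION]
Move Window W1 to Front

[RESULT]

0000040  0d 0d 0d 0d 0d 9f 1b 98  
0000050  ┏━━━━━━━━━━━━━━━━━━━━━┓  
0000060  ┃ FileViewer          ┃  
0000070  ┠─────────────────────┨  
0000080  ┃#include <math.h>   ▲┃  
0000090  ┃#include <stdlib.h> █┃  
         ┃                    ░┃  
━━━━━━━━━┃/* Initialize len */░┃━━
         ┃typedef struct {    ░┃  
         ┃    int buf;        ░┃  
         ┃    int result;     ░┃  
         ┃    int result;     ░┃━━
         ┃    int result;     ░┃  
         ┃} CleanupData;      ░┃  
         ┃                    ░┃  
         ┃                    ░┃  
         ┃/* Initialize result▼┃  
         ┗━━━━━━━━━━━━━━━━━━━━━┛  
                                  
                                  
                                  
                                  
                                  
                                  


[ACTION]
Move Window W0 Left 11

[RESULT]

0000040  0d 0d 0d 0d 0d 9f 1b 98  
0000050  ┏━━━━━━━━━━━━━━━━━━━━━┓  
0000060  ┃ FileViewer          ┃  
0000070  ┠─────────────────────┨  
0000080  ┃#include <math.h>   ▲┃  
0000090  ┃#include <stdlib.h> █┃  
         ┃                    ░┃  
━━━━━━━━━┃/* Initialize len */░┃━━
   ┃     ┃typedef struct {    ░┃  
   ┃     ┃    int buf;        ░┃  
   ┃     ┃    int result;     ░┃  
   ┗━━━━━┃    int result;     ░┃  
         ┃    int result;     ░┃  
         ┃} CleanupData;      ░┃  
         ┃                    ░┃  
         ┃                    ░┃  
         ┃/* Initialize result▼┃  
         ┗━━━━━━━━━━━━━━━━━━━━━┛  
                                  
                                  
                                  
                                  
                                  
                                  


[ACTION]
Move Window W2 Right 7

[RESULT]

 ┃00000040  0d 0d 0d 0d 0d 9f 1b 9
 ┃0000005┏━━━━━━━━━━━━━━━━━━━━━┓ d
 ┃0000006┃ FileViewer          ┃ 4
 ┃0000007┠─────────────────────┨ 4
 ┃0000008┃#include <math.h>   ▲┃ 6
 ┃0000009┃#include <stdlib.h> █┃  
 ┃       ┃                    ░┃  
 ┗━━━━━━━┃/* Initialize len */░┃━━
   ┃     ┃typedef struct {    ░┃  
   ┃     ┃    int buf;        ░┃  
   ┃     ┃    int result;     ░┃  
   ┗━━━━━┃    int result;     ░┃  
         ┃    int result;     ░┃  
         ┃} CleanupData;      ░┃  
         ┃                    ░┃  
         ┃                    ░┃  
         ┃/* Initialize result▼┃  
         ┗━━━━━━━━━━━━━━━━━━━━━┛  
                                  
                                  
                                  
                                  
                                  
                                  


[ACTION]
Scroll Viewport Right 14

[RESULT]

0040  0d 0d 0d 0d 0d 9f 1b 98  93┃
005┏━━━━━━━━━━━━━━━━━━━━━┓ da  da┃
006┃ FileViewer          ┃ 4a  ed┃
007┠─────────────────────┨ 48  dd┃
008┃#include <math.h>   ▲┃ 62  3b┃
009┃#include <stdlib.h> █┃       ┃
   ┃                    ░┃       ┃
━━━┃/* Initialize len */░┃━━━━━━━┛
   ┃typedef struct {    ░┃        
   ┃    int buf;        ░┃        
   ┃    int result;     ░┃        
━━━┃    int result;     ░┃        
   ┃    int result;     ░┃        
   ┃} CleanupData;      ░┃        
   ┃                    ░┃        
   ┃                    ░┃        
   ┃/* Initialize result▼┃        
   ┗━━━━━━━━━━━━━━━━━━━━━┛        
                                  
                                  
                                  
                                  
                                  
                                  


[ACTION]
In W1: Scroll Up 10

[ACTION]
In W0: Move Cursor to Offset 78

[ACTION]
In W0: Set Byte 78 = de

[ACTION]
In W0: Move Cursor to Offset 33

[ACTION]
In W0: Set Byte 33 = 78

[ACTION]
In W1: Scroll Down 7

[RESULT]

0040  0d 0d 0d 0d 0d 9f 1b 98  93┃
005┏━━━━━━━━━━━━━━━━━━━━━┓ da  da┃
006┃ FileViewer          ┃ 4a  ed┃
007┠─────────────────────┨ 48  dd┃
008┃    int buf;        ▲┃ 62  3b┃
009┃    int result;     ░┃       ┃
   ┃    int result;     ░┃       ┃
━━━┃    int result;     ░┃━━━━━━━┛
   ┃} CleanupData;      ░┃        
   ┃                    ░┃        
   ┃                    ░┃        
━━━┃/* Initialize result░┃        
   ┃int cleanup_temp(int░┃        
   ┃    int result = 20;░┃        
   ┃    int idx = 112;  ░┃        
   ┃    return 0;       █┃        
   ┃}                   ▼┃        
   ┗━━━━━━━━━━━━━━━━━━━━━┛        
                                  
                                  
                                  
                                  
                                  
                                  


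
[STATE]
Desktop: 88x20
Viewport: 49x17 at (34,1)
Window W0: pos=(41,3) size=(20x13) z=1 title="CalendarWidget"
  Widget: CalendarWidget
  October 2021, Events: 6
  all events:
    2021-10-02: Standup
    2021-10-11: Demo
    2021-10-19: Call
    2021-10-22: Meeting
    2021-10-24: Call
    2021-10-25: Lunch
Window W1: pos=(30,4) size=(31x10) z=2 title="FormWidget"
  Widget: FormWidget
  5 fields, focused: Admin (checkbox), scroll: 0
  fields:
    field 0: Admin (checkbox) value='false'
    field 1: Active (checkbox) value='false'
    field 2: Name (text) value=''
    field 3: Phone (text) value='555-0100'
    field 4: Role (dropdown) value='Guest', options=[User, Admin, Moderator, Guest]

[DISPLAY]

                                                 
                                                 
       ┏━━━━━━━━━━━━━━━━━━┓                      
━━━━━━━━━━━━━━━━━━━━━━━━━━┓                      
rmWidget                  ┃                      
──────────────────────────┨                      
dmin:      [ ]            ┃                      
ctive:     [ ]            ┃                      
ame:       [             ]┃                      
hone:      [555-0100     ]┃                      
ole:       [Guest       ▼]┃                      
                          ┃                      
━━━━━━━━━━━━━━━━━━━━━━━━━━┛                      
       ┃                  ┃                      
       ┗━━━━━━━━━━━━━━━━━━┛                      
                                                 
                                                 


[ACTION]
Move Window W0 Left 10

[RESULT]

                                                 
                                                 
━━━━━━━━━━━━━━━━┓                                
━━━━━━━━━━━━━━━━━━━━━━━━━━┓                      
rmWidget                  ┃                      
──────────────────────────┨                      
dmin:      [ ]            ┃                      
ctive:     [ ]            ┃                      
ame:       [             ]┃                      
hone:      [555-0100     ]┃                      
ole:       [Guest       ▼]┃                      
                          ┃                      
━━━━━━━━━━━━━━━━━━━━━━━━━━┛                      
                ┃                                
━━━━━━━━━━━━━━━━┛                                
                                                 
                                                 


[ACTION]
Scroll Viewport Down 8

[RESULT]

━━━━━━━━━━━━━━━━┓                                
━━━━━━━━━━━━━━━━━━━━━━━━━━┓                      
rmWidget                  ┃                      
──────────────────────────┨                      
dmin:      [ ]            ┃                      
ctive:     [ ]            ┃                      
ame:       [             ]┃                      
hone:      [555-0100     ]┃                      
ole:       [Guest       ▼]┃                      
                          ┃                      
━━━━━━━━━━━━━━━━━━━━━━━━━━┛                      
                ┃                                
━━━━━━━━━━━━━━━━┛                                
                                                 
                                                 
                                                 
                                                 


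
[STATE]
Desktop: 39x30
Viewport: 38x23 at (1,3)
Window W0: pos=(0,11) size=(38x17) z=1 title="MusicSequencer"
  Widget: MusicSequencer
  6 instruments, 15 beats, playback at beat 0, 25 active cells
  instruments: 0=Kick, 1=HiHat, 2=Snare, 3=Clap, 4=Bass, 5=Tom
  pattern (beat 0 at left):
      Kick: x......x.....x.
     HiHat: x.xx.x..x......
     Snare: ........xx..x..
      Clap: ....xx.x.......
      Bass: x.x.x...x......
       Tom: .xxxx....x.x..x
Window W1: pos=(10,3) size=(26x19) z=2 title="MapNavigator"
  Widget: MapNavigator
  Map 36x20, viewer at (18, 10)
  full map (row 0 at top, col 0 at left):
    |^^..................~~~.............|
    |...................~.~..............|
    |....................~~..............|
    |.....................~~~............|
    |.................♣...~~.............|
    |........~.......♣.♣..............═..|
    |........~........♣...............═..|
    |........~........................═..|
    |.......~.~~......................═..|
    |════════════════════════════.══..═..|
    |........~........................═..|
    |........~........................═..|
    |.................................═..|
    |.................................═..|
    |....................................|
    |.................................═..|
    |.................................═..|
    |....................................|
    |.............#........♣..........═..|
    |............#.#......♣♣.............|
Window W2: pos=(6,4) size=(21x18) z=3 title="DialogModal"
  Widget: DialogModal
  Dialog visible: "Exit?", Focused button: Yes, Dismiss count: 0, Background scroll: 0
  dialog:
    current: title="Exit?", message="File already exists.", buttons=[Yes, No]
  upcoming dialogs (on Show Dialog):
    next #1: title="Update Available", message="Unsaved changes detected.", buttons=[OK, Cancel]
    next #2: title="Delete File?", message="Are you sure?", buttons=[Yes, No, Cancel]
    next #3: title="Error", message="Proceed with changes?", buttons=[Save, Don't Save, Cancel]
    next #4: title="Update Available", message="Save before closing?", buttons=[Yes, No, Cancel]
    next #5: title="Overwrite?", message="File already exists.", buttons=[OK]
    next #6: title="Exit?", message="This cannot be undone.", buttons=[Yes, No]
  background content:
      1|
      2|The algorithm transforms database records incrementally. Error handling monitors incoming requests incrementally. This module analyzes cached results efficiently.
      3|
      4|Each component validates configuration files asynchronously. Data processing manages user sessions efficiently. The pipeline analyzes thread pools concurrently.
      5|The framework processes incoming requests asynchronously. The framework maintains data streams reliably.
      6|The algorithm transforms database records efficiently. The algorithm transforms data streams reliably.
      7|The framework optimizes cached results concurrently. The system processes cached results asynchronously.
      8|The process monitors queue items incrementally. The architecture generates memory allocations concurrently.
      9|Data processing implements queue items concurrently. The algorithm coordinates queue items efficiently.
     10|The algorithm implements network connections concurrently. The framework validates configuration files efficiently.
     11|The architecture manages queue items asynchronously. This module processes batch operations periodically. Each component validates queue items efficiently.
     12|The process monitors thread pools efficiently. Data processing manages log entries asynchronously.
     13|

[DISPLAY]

         ┏━━━━━━━━━━━━━━━━━━━━━━━━┓   
     ┏━━━━━━━━━━━━━━━━━━━┓        ┃   
     ┃ DialogModal       ┃────────┨   
     ┠───────────────────┨~~......┃   
     ┃                   ┃~.......┃   
     ┃The algorithm trans┃........┃   
     ┃                   ┃........┃   
     ┃Each component vali┃........┃   
━━━━━┃Th┌─────────────┐ce┃........┃━┓ 
 Musi┃Th│    Exit?    │ns┃══════.═┃ ┃ 
─────┃Th│File already │im┃........┃─┨ 
     ┃Th│  [Yes]  No  │or┃........┃ ┃ 
  Kic┃Da└─────────────┘mp┃........┃ ┃ 
 HiHa┃The algorithm imple┃........┃ ┃ 
 Snar┃The architecture ma┃........┃ ┃ 
  Cla┃The process monitor┃........┃ ┃ 
  Bas┃                   ┃........┃ ┃ 
   To┃                   ┃........┃ ┃ 
     ┗━━━━━━━━━━━━━━━━━━━┛━━━━━━━━┛ ┃ 
                                    ┃ 
                                    ┃ 
                                    ┃ 
                                    ┃ 


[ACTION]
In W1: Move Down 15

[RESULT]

         ┏━━━━━━━━━━━━━━━━━━━━━━━━┓   
     ┏━━━━━━━━━━━━━━━━━━━┓        ┃   
     ┃ DialogModal       ┃────────┨   
     ┠───────────────────┨........┃   
     ┃                   ┃........┃   
     ┃The algorithm trans┃........┃   
     ┃                   ┃........┃   
     ┃Each component vali┃........┃   
━━━━━┃Th┌─────────────┐ce┃........┃━┓ 
 Musi┃Th│    Exit?    │ns┃♣.......┃ ┃ 
─────┃Th│File already │im┃♣.......┃─┨ 
     ┃Th│  [Yes]  No  │or┃        ┃ ┃ 
  Kic┃Da└─────────────┘mp┃        ┃ ┃ 
 HiHa┃The algorithm imple┃        ┃ ┃ 
 Snar┃The architecture ma┃        ┃ ┃ 
  Cla┃The process monitor┃        ┃ ┃ 
  Bas┃                   ┃        ┃ ┃ 
   To┃                   ┃        ┃ ┃ 
     ┗━━━━━━━━━━━━━━━━━━━┛━━━━━━━━┛ ┃ 
                                    ┃ 
                                    ┃ 
                                    ┃ 
                                    ┃ 


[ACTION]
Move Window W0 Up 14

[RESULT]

      ▼12┏━━━━━━━━━━━━━━━━━━━━━━━━┓ ┃ 
  Kic┏━━━━━━━━━━━━━━━━━━━┓        ┃ ┃ 
 HiHa┃ DialogModal       ┃────────┨ ┃ 
 Snar┠───────────────────┨........┃ ┃ 
  Cla┃                   ┃........┃ ┃ 
  Bas┃The algorithm trans┃........┃ ┃ 
   To┃                   ┃........┃ ┃ 
     ┃Each component vali┃........┃ ┃ 
     ┃Th┌─────────────┐ce┃........┃ ┃ 
     ┃Th│    Exit?    │ns┃♣.......┃ ┃ 
     ┃Th│File already │im┃♣.......┃ ┃ 
     ┃Th│  [Yes]  No  │or┃        ┃ ┃ 
     ┃Da└─────────────┘mp┃        ┃ ┃ 
━━━━━┃The algorithm imple┃        ┃━┛ 
     ┃The architecture ma┃        ┃   
     ┃The process monitor┃        ┃   
     ┃                   ┃        ┃   
     ┃                   ┃        ┃   
     ┗━━━━━━━━━━━━━━━━━━━┛━━━━━━━━┛   
                                      
                                      
                                      
                                      


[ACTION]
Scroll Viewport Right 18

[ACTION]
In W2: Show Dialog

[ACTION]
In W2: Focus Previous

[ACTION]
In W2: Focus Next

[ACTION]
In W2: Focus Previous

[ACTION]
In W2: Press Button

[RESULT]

      ▼12┏━━━━━━━━━━━━━━━━━━━━━━━━┓ ┃ 
  Kic┏━━━━━━━━━━━━━━━━━━━┓        ┃ ┃ 
 HiHa┃ DialogModal       ┃────────┨ ┃ 
 Snar┠───────────────────┨........┃ ┃ 
  Cla┃                   ┃........┃ ┃ 
  Bas┃The algorithm trans┃........┃ ┃ 
   To┃                   ┃........┃ ┃ 
     ┃Each component vali┃........┃ ┃ 
     ┃The framework proce┃........┃ ┃ 
     ┃The algorithm trans┃♣.......┃ ┃ 
     ┃The framework optim┃♣.......┃ ┃ 
     ┃The process monitor┃        ┃ ┃ 
     ┃Data processing imp┃        ┃ ┃ 
━━━━━┃The algorithm imple┃        ┃━┛ 
     ┃The architecture ma┃        ┃   
     ┃The process monitor┃        ┃   
     ┃                   ┃        ┃   
     ┃                   ┃        ┃   
     ┗━━━━━━━━━━━━━━━━━━━┛━━━━━━━━┛   
                                      
                                      
                                      
                                      
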